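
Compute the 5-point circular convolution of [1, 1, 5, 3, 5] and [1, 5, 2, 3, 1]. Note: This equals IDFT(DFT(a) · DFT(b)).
Either evaluate y[k] = Σ_j a[j]·b[(k-j) mod 5] directly, or use IDFT(DFT(a) · DFT(b)). y[0] = 1×1 + 1×1 + 5×3 + 3×2 + 5×5 = 48; y[1] = 1×5 + 1×1 + 5×1 + 3×3 + 5×2 = 30; y[2] = 1×2 + 1×5 + 5×1 + 3×1 + 5×3 = 30; y[3] = 1×3 + 1×2 + 5×5 + 3×1 + 5×1 = 38; y[4] = 1×1 + 1×3 + 5×2 + 3×5 + 5×1 = 34. Result: [48, 30, 30, 38, 34]

[48, 30, 30, 38, 34]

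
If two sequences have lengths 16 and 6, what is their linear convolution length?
Linear/full convolution length: m + n - 1 = 16 + 6 - 1 = 21

21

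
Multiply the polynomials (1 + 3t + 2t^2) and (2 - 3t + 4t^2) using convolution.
Ascending coefficients: a = [1, 3, 2], b = [2, -3, 4]. c[0] = 1×2 = 2; c[1] = 1×-3 + 3×2 = 3; c[2] = 1×4 + 3×-3 + 2×2 = -1; c[3] = 3×4 + 2×-3 = 6; c[4] = 2×4 = 8. Result coefficients: [2, 3, -1, 6, 8] → 2 + 3t - t^2 + 6t^3 + 8t^4

2 + 3t - t^2 + 6t^3 + 8t^4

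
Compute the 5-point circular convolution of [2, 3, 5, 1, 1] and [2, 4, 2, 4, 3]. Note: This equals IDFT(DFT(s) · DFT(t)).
Either evaluate y[k] = Σ_j s[j]·t[(k-j) mod 5] directly, or use IDFT(DFT(s) · DFT(t)). y[0] = 2×2 + 3×3 + 5×4 + 1×2 + 1×4 = 39; y[1] = 2×4 + 3×2 + 5×3 + 1×4 + 1×2 = 35; y[2] = 2×2 + 3×4 + 5×2 + 1×3 + 1×4 = 33; y[3] = 2×4 + 3×2 + 5×4 + 1×2 + 1×3 = 39; y[4] = 2×3 + 3×4 + 5×2 + 1×4 + 1×2 = 34. Result: [39, 35, 33, 39, 34]

[39, 35, 33, 39, 34]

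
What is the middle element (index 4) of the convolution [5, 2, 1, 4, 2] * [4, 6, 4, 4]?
Use y[k] = Σ_i a[i]·b[k-i] at k=4. y[4] = 2×4 + 1×4 + 4×6 + 2×4 = 44

44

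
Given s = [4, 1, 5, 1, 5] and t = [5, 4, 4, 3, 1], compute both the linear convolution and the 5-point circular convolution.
Linear: y_lin[0] = 4×5 = 20; y_lin[1] = 4×4 + 1×5 = 21; y_lin[2] = 4×4 + 1×4 + 5×5 = 45; y_lin[3] = 4×3 + 1×4 + 5×4 + 1×5 = 41; y_lin[4] = 4×1 + 1×3 + 5×4 + 1×4 + 5×5 = 56; y_lin[5] = 1×1 + 5×3 + 1×4 + 5×4 = 40; y_lin[6] = 5×1 + 1×3 + 5×4 = 28; y_lin[7] = 1×1 + 5×3 = 16; y_lin[8] = 5×1 = 5 → [20, 21, 45, 41, 56, 40, 28, 16, 5]. Circular (length 5): y[0] = 4×5 + 1×1 + 5×3 + 1×4 + 5×4 = 60; y[1] = 4×4 + 1×5 + 5×1 + 1×3 + 5×4 = 49; y[2] = 4×4 + 1×4 + 5×5 + 1×1 + 5×3 = 61; y[3] = 4×3 + 1×4 + 5×4 + 1×5 + 5×1 = 46; y[4] = 4×1 + 1×3 + 5×4 + 1×4 + 5×5 = 56 → [60, 49, 61, 46, 56]

Linear: [20, 21, 45, 41, 56, 40, 28, 16, 5], Circular: [60, 49, 61, 46, 56]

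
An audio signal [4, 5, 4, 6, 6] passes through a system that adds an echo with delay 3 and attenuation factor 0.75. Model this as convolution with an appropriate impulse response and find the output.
Direct-path + delayed-attenuated-path model → impulse response h = [1, 0, 0, 0.75] (1 at lag 0, 0.75 at lag 3). Output y[n] = x[n] + 0.75·x[n - 3] (with x[n] = 0 outside 0..4): y[0] = 4 + 0.75×0 = 4; y[1] = 5 + 0.75×0 = 5; y[2] = 4 + 0.75×0 = 4; y[3] = 6 + 0.75×4 = 9.0; y[4] = 6 + 0.75×5 = 9.75; y[5] = 0 + 0.75×4 = 3.0; y[6] = 0 + 0.75×6 = 4.5; y[7] = 0 + 0.75×6 = 4.5. So y = [4, 5, 4, 9.0, 9.75, 3.0, 4.5, 4.5]

[4, 5, 4, 9.0, 9.75, 3.0, 4.5, 4.5]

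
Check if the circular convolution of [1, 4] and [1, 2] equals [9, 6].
Recompute circular convolution of [1, 4] and [1, 2]: y[0] = 1×1 + 4×2 = 9; y[1] = 1×2 + 4×1 = 6 → [9, 6]. Given [9, 6] matches, so answer: Yes

Yes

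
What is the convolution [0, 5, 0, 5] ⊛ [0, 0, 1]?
y[0] = 0×0 = 0; y[1] = 0×0 + 5×0 = 0; y[2] = 0×1 + 5×0 + 0×0 = 0; y[3] = 5×1 + 0×0 + 5×0 = 5; y[4] = 0×1 + 5×0 = 0; y[5] = 5×1 = 5

[0, 0, 0, 5, 0, 5]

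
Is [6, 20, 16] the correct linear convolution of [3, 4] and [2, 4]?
Recompute linear convolution of [3, 4] and [2, 4]: y[0] = 3×2 = 6; y[1] = 3×4 + 4×2 = 20; y[2] = 4×4 = 16 → [6, 20, 16]. Given [6, 20, 16] matches, so answer: Yes

Yes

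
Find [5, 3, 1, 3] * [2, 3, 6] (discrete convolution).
y[0] = 5×2 = 10; y[1] = 5×3 + 3×2 = 21; y[2] = 5×6 + 3×3 + 1×2 = 41; y[3] = 3×6 + 1×3 + 3×2 = 27; y[4] = 1×6 + 3×3 = 15; y[5] = 3×6 = 18

[10, 21, 41, 27, 15, 18]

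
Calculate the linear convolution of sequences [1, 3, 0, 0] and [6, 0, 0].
y[0] = 1×6 = 6; y[1] = 1×0 + 3×6 = 18; y[2] = 1×0 + 3×0 + 0×6 = 0; y[3] = 3×0 + 0×0 + 0×6 = 0; y[4] = 0×0 + 0×0 = 0; y[5] = 0×0 = 0

[6, 18, 0, 0, 0, 0]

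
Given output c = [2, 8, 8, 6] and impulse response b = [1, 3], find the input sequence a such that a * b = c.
Deconvolve c=[2, 8, 8, 6] by b=[1, 3]. Since b[0]=1, solve forward: a[0] = c[0] / 1 = 2; a[1] = (c[1] - 2×3) / 1 = 2; a[2] = (c[2] - 2×3) / 1 = 2. So a = [2, 2, 2]. Check by forward convolution: c[0] = 2×1 = 2; c[1] = 2×3 + 2×1 = 8; c[2] = 2×3 + 2×1 = 8; c[3] = 2×3 = 6

[2, 2, 2]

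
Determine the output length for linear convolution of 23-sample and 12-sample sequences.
Linear/full convolution length: m + n - 1 = 23 + 12 - 1 = 34

34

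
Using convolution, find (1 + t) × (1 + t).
Ascending coefficients: a = [1, 1], b = [1, 1]. c[0] = 1×1 = 1; c[1] = 1×1 + 1×1 = 2; c[2] = 1×1 = 1. Result coefficients: [1, 2, 1] → 1 + 2t + t^2

1 + 2t + t^2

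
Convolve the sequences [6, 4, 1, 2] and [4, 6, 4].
y[0] = 6×4 = 24; y[1] = 6×6 + 4×4 = 52; y[2] = 6×4 + 4×6 + 1×4 = 52; y[3] = 4×4 + 1×6 + 2×4 = 30; y[4] = 1×4 + 2×6 = 16; y[5] = 2×4 = 8

[24, 52, 52, 30, 16, 8]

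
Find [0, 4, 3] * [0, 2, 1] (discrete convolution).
y[0] = 0×0 = 0; y[1] = 0×2 + 4×0 = 0; y[2] = 0×1 + 4×2 + 3×0 = 8; y[3] = 4×1 + 3×2 = 10; y[4] = 3×1 = 3

[0, 0, 8, 10, 3]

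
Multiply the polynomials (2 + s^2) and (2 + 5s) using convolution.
Ascending coefficients: a = [2, 0, 1], b = [2, 5]. c[0] = 2×2 = 4; c[1] = 2×5 + 0×2 = 10; c[2] = 0×5 + 1×2 = 2; c[3] = 1×5 = 5. Result coefficients: [4, 10, 2, 5] → 4 + 10s + 2s^2 + 5s^3

4 + 10s + 2s^2 + 5s^3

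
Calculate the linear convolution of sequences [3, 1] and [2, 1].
y[0] = 3×2 = 6; y[1] = 3×1 + 1×2 = 5; y[2] = 1×1 = 1

[6, 5, 1]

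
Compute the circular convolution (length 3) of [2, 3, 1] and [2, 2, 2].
Use y[k] = Σ_j x[j]·h[(k-j) mod 3]. y[0] = 2×2 + 3×2 + 1×2 = 12; y[1] = 2×2 + 3×2 + 1×2 = 12; y[2] = 2×2 + 3×2 + 1×2 = 12. Result: [12, 12, 12]

[12, 12, 12]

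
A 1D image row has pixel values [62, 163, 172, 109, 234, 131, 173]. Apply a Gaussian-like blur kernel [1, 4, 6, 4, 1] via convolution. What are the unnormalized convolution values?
Convolve image row [62, 163, 172, 109, 234, 131, 173] with kernel [1, 4, 6, 4, 1]: y[0] = 62×1 = 62; y[1] = 62×4 + 163×1 = 411; y[2] = 62×6 + 163×4 + 172×1 = 1196; y[3] = 62×4 + 163×6 + 172×4 + 109×1 = 2023; y[4] = 62×1 + 163×4 + 172×6 + 109×4 + 234×1 = 2416; y[5] = 163×1 + 172×4 + 109×6 + 234×4 + 131×1 = 2572; y[6] = 172×1 + 109×4 + 234×6 + 131×4 + 173×1 = 2709; y[7] = 109×1 + 234×4 + 131×6 + 173×4 = 2523; y[8] = 234×1 + 131×4 + 173×6 = 1796; y[9] = 131×1 + 173×4 = 823; y[10] = 173×1 = 173 → [62, 411, 1196, 2023, 2416, 2572, 2709, 2523, 1796, 823, 173]. Normalization factor = sum(kernel) = 16.

[62, 411, 1196, 2023, 2416, 2572, 2709, 2523, 1796, 823, 173]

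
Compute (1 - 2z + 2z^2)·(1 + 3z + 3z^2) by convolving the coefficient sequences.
Ascending coefficients: a = [1, -2, 2], b = [1, 3, 3]. c[0] = 1×1 = 1; c[1] = 1×3 + -2×1 = 1; c[2] = 1×3 + -2×3 + 2×1 = -1; c[3] = -2×3 + 2×3 = 0; c[4] = 2×3 = 6. Result coefficients: [1, 1, -1, 0, 6] → 1 + z - z^2 + 6z^4

1 + z - z^2 + 6z^4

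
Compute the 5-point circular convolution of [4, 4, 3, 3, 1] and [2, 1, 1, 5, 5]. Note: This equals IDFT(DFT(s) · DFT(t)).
Either evaluate y[k] = Σ_j s[j]·t[(k-j) mod 5] directly, or use IDFT(DFT(s) · DFT(t)). y[0] = 4×2 + 4×5 + 3×5 + 3×1 + 1×1 = 47; y[1] = 4×1 + 4×2 + 3×5 + 3×5 + 1×1 = 43; y[2] = 4×1 + 4×1 + 3×2 + 3×5 + 1×5 = 34; y[3] = 4×5 + 4×1 + 3×1 + 3×2 + 1×5 = 38; y[4] = 4×5 + 4×5 + 3×1 + 3×1 + 1×2 = 48. Result: [47, 43, 34, 38, 48]

[47, 43, 34, 38, 48]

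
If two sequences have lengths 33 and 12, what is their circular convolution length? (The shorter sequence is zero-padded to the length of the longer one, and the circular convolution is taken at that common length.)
Circular convolution (zero-padding the shorter input) has length max(m, n) = max(33, 12) = 33

33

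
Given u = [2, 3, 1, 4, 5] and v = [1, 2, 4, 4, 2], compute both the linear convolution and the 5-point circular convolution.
Linear: y_lin[0] = 2×1 = 2; y_lin[1] = 2×2 + 3×1 = 7; y_lin[2] = 2×4 + 3×2 + 1×1 = 15; y_lin[3] = 2×4 + 3×4 + 1×2 + 4×1 = 26; y_lin[4] = 2×2 + 3×4 + 1×4 + 4×2 + 5×1 = 33; y_lin[5] = 3×2 + 1×4 + 4×4 + 5×2 = 36; y_lin[6] = 1×2 + 4×4 + 5×4 = 38; y_lin[7] = 4×2 + 5×4 = 28; y_lin[8] = 5×2 = 10 → [2, 7, 15, 26, 33, 36, 38, 28, 10]. Circular (length 5): y[0] = 2×1 + 3×2 + 1×4 + 4×4 + 5×2 = 38; y[1] = 2×2 + 3×1 + 1×2 + 4×4 + 5×4 = 45; y[2] = 2×4 + 3×2 + 1×1 + 4×2 + 5×4 = 43; y[3] = 2×4 + 3×4 + 1×2 + 4×1 + 5×2 = 36; y[4] = 2×2 + 3×4 + 1×4 + 4×2 + 5×1 = 33 → [38, 45, 43, 36, 33]

Linear: [2, 7, 15, 26, 33, 36, 38, 28, 10], Circular: [38, 45, 43, 36, 33]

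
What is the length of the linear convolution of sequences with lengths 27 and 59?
Linear/full convolution length: m + n - 1 = 27 + 59 - 1 = 85

85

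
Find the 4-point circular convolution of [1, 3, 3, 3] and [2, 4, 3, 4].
Use y[k] = Σ_j s[j]·t[(k-j) mod 4]. y[0] = 1×2 + 3×4 + 3×3 + 3×4 = 35; y[1] = 1×4 + 3×2 + 3×4 + 3×3 = 31; y[2] = 1×3 + 3×4 + 3×2 + 3×4 = 33; y[3] = 1×4 + 3×3 + 3×4 + 3×2 = 31. Result: [35, 31, 33, 31]

[35, 31, 33, 31]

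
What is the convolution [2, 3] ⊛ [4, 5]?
y[0] = 2×4 = 8; y[1] = 2×5 + 3×4 = 22; y[2] = 3×5 = 15

[8, 22, 15]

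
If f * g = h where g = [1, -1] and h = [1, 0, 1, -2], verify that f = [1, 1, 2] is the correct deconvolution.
Forward-compute [1, 1, 2] * [1, -1]: h[0] = 1×1 = 1; h[1] = 1×-1 + 1×1 = 0; h[2] = 1×-1 + 2×1 = 1; h[3] = 2×-1 = -2 → [1, 0, 1, -2]. Matches given h = [1, 0, 1, -2], so verified.

Verified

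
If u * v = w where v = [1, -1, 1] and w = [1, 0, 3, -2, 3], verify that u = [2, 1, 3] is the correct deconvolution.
Forward-compute [2, 1, 3] * [1, -1, 1]: w[0] = 2×1 = 2; w[1] = 2×-1 + 1×1 = -1; w[2] = 2×1 + 1×-1 + 3×1 = 4; w[3] = 1×1 + 3×-1 = -2; w[4] = 3×1 = 3 → [2, -1, 4, -2, 3]. Does not match given w = [1, 0, 3, -2, 3].

Not verified. [2, 1, 3] * [1, -1, 1] = [2, -1, 4, -2, 3], which differs from [1, 0, 3, -2, 3] at index 0.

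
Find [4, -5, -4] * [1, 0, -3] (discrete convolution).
y[0] = 4×1 = 4; y[1] = 4×0 + -5×1 = -5; y[2] = 4×-3 + -5×0 + -4×1 = -16; y[3] = -5×-3 + -4×0 = 15; y[4] = -4×-3 = 12

[4, -5, -16, 15, 12]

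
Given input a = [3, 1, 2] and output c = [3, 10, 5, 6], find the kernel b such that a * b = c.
Output length 4 = len(a) + len(b) - 1 ⇒ len(b) = 2. Solve b forward using b[k] = (c[k] - Σ_{i≥1} a[i]·b[k-i]) / a[0]: b[0] = c[0] / a[0] = 3 / 3 = 1; b[1] = (c[1] - 1×1) / a[0] = (10 - 1×1) / 3 = 3. So b = [1, 3]. Forward-check [3, 1, 2] * [1, 3]: c[0] = 3×1 = 3; c[1] = 3×3 + 1×1 = 10; c[2] = 1×3 + 2×1 = 5; c[3] = 2×3 = 6 → [3, 10, 5, 6] ✓

[1, 3]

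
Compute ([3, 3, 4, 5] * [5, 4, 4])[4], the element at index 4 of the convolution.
Use y[k] = Σ_i a[i]·b[k-i] at k=4. y[4] = 4×4 + 5×4 = 36

36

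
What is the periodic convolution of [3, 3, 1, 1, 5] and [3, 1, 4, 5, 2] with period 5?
Use y[k] = Σ_j a[j]·b[(k-j) mod 5]. y[0] = 3×3 + 3×2 + 1×5 + 1×4 + 5×1 = 29; y[1] = 3×1 + 3×3 + 1×2 + 1×5 + 5×4 = 39; y[2] = 3×4 + 3×1 + 1×3 + 1×2 + 5×5 = 45; y[3] = 3×5 + 3×4 + 1×1 + 1×3 + 5×2 = 41; y[4] = 3×2 + 3×5 + 1×4 + 1×1 + 5×3 = 41. Result: [29, 39, 45, 41, 41]

[29, 39, 45, 41, 41]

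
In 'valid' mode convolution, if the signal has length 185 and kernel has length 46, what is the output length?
'Valid' mode counts only positions where the kernel fully overlaps the signal: m - n + 1 = 185 - 46 + 1 = 140

140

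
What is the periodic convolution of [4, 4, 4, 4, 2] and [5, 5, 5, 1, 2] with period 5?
Use y[k] = Σ_j u[j]·v[(k-j) mod 5]. y[0] = 4×5 + 4×2 + 4×1 + 4×5 + 2×5 = 62; y[1] = 4×5 + 4×5 + 4×2 + 4×1 + 2×5 = 62; y[2] = 4×5 + 4×5 + 4×5 + 4×2 + 2×1 = 70; y[3] = 4×1 + 4×5 + 4×5 + 4×5 + 2×2 = 68; y[4] = 4×2 + 4×1 + 4×5 + 4×5 + 2×5 = 62. Result: [62, 62, 70, 68, 62]

[62, 62, 70, 68, 62]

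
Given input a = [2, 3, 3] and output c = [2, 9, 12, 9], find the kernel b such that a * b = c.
Output length 4 = len(a) + len(b) - 1 ⇒ len(b) = 2. Solve b forward using b[k] = (c[k] - Σ_{i≥1} a[i]·b[k-i]) / a[0]: b[0] = c[0] / a[0] = 2 / 2 = 1; b[1] = (c[1] - 3×1) / a[0] = (9 - 3×1) / 2 = 3. So b = [1, 3]. Forward-check [2, 3, 3] * [1, 3]: c[0] = 2×1 = 2; c[1] = 2×3 + 3×1 = 9; c[2] = 3×3 + 3×1 = 12; c[3] = 3×3 = 9 → [2, 9, 12, 9] ✓

[1, 3]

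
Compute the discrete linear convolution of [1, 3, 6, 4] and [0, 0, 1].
y[0] = 1×0 = 0; y[1] = 1×0 + 3×0 = 0; y[2] = 1×1 + 3×0 + 6×0 = 1; y[3] = 3×1 + 6×0 + 4×0 = 3; y[4] = 6×1 + 4×0 = 6; y[5] = 4×1 = 4

[0, 0, 1, 3, 6, 4]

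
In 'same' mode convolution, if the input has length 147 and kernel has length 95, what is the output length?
'Same' mode returns an output with the same length as the input: 147

147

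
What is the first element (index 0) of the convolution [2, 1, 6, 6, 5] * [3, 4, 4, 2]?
Use y[k] = Σ_i a[i]·b[k-i] at k=0. y[0] = 2×3 = 6

6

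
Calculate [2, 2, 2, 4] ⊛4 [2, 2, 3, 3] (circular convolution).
Use y[k] = Σ_j x[j]·h[(k-j) mod 4]. y[0] = 2×2 + 2×3 + 2×3 + 4×2 = 24; y[1] = 2×2 + 2×2 + 2×3 + 4×3 = 26; y[2] = 2×3 + 2×2 + 2×2 + 4×3 = 26; y[3] = 2×3 + 2×3 + 2×2 + 4×2 = 24. Result: [24, 26, 26, 24]

[24, 26, 26, 24]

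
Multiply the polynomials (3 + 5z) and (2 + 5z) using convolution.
Ascending coefficients: a = [3, 5], b = [2, 5]. c[0] = 3×2 = 6; c[1] = 3×5 + 5×2 = 25; c[2] = 5×5 = 25. Result coefficients: [6, 25, 25] → 6 + 25z + 25z^2

6 + 25z + 25z^2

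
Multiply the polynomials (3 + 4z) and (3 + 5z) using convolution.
Ascending coefficients: a = [3, 4], b = [3, 5]. c[0] = 3×3 = 9; c[1] = 3×5 + 4×3 = 27; c[2] = 4×5 = 20. Result coefficients: [9, 27, 20] → 9 + 27z + 20z^2

9 + 27z + 20z^2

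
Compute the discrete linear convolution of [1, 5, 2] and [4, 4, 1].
y[0] = 1×4 = 4; y[1] = 1×4 + 5×4 = 24; y[2] = 1×1 + 5×4 + 2×4 = 29; y[3] = 5×1 + 2×4 = 13; y[4] = 2×1 = 2

[4, 24, 29, 13, 2]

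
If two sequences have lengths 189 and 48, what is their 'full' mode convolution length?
Linear/full convolution length: m + n - 1 = 189 + 48 - 1 = 236

236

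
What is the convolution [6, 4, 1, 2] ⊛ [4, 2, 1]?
y[0] = 6×4 = 24; y[1] = 6×2 + 4×4 = 28; y[2] = 6×1 + 4×2 + 1×4 = 18; y[3] = 4×1 + 1×2 + 2×4 = 14; y[4] = 1×1 + 2×2 = 5; y[5] = 2×1 = 2

[24, 28, 18, 14, 5, 2]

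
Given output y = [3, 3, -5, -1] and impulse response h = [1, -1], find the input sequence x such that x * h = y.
Deconvolve y=[3, 3, -5, -1] by h=[1, -1]. Since h[0]=1, solve forward: x[0] = y[0] / 1 = 3; x[1] = (y[1] - 3×-1) / 1 = 6; x[2] = (y[2] - 6×-1) / 1 = 1. So x = [3, 6, 1]. Check by forward convolution: y[0] = 3×1 = 3; y[1] = 3×-1 + 6×1 = 3; y[2] = 6×-1 + 1×1 = -5; y[3] = 1×-1 = -1

[3, 6, 1]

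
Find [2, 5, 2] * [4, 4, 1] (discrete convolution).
y[0] = 2×4 = 8; y[1] = 2×4 + 5×4 = 28; y[2] = 2×1 + 5×4 + 2×4 = 30; y[3] = 5×1 + 2×4 = 13; y[4] = 2×1 = 2

[8, 28, 30, 13, 2]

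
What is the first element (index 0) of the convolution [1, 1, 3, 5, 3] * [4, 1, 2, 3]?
Use y[k] = Σ_i a[i]·b[k-i] at k=0. y[0] = 1×4 = 4

4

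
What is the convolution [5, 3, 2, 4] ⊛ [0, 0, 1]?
y[0] = 5×0 = 0; y[1] = 5×0 + 3×0 = 0; y[2] = 5×1 + 3×0 + 2×0 = 5; y[3] = 3×1 + 2×0 + 4×0 = 3; y[4] = 2×1 + 4×0 = 2; y[5] = 4×1 = 4

[0, 0, 5, 3, 2, 4]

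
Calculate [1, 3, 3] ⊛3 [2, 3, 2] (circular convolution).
Use y[k] = Σ_j f[j]·g[(k-j) mod 3]. y[0] = 1×2 + 3×2 + 3×3 = 17; y[1] = 1×3 + 3×2 + 3×2 = 15; y[2] = 1×2 + 3×3 + 3×2 = 17. Result: [17, 15, 17]

[17, 15, 17]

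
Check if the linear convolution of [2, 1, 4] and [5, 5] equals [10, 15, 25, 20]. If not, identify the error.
Recompute linear convolution of [2, 1, 4] and [5, 5]: y[0] = 2×5 = 10; y[1] = 2×5 + 1×5 = 15; y[2] = 1×5 + 4×5 = 25; y[3] = 4×5 = 20 → [10, 15, 25, 20]. Given [10, 15, 25, 20] matches, so answer: Yes

Yes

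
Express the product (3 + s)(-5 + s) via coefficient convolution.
Ascending coefficients: a = [3, 1], b = [-5, 1]. c[0] = 3×-5 = -15; c[1] = 3×1 + 1×-5 = -2; c[2] = 1×1 = 1. Result coefficients: [-15, -2, 1] → -15 - 2s + s^2

-15 - 2s + s^2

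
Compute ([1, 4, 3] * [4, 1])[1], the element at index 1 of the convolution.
Use y[k] = Σ_i a[i]·b[k-i] at k=1. y[1] = 1×1 + 4×4 = 17

17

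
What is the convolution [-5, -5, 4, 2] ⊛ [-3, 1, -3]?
y[0] = -5×-3 = 15; y[1] = -5×1 + -5×-3 = 10; y[2] = -5×-3 + -5×1 + 4×-3 = -2; y[3] = -5×-3 + 4×1 + 2×-3 = 13; y[4] = 4×-3 + 2×1 = -10; y[5] = 2×-3 = -6

[15, 10, -2, 13, -10, -6]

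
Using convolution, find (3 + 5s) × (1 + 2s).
Ascending coefficients: a = [3, 5], b = [1, 2]. c[0] = 3×1 = 3; c[1] = 3×2 + 5×1 = 11; c[2] = 5×2 = 10. Result coefficients: [3, 11, 10] → 3 + 11s + 10s^2

3 + 11s + 10s^2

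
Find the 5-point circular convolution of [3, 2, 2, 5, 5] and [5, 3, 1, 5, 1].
Use y[k] = Σ_j u[j]·v[(k-j) mod 5]. y[0] = 3×5 + 2×1 + 2×5 + 5×1 + 5×3 = 47; y[1] = 3×3 + 2×5 + 2×1 + 5×5 + 5×1 = 51; y[2] = 3×1 + 2×3 + 2×5 + 5×1 + 5×5 = 49; y[3] = 3×5 + 2×1 + 2×3 + 5×5 + 5×1 = 53; y[4] = 3×1 + 2×5 + 2×1 + 5×3 + 5×5 = 55. Result: [47, 51, 49, 53, 55]

[47, 51, 49, 53, 55]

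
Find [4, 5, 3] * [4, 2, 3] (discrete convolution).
y[0] = 4×4 = 16; y[1] = 4×2 + 5×4 = 28; y[2] = 4×3 + 5×2 + 3×4 = 34; y[3] = 5×3 + 3×2 = 21; y[4] = 3×3 = 9

[16, 28, 34, 21, 9]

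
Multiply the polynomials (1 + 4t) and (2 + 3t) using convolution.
Ascending coefficients: a = [1, 4], b = [2, 3]. c[0] = 1×2 = 2; c[1] = 1×3 + 4×2 = 11; c[2] = 4×3 = 12. Result coefficients: [2, 11, 12] → 2 + 11t + 12t^2

2 + 11t + 12t^2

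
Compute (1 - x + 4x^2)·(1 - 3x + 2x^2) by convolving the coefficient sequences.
Ascending coefficients: a = [1, -1, 4], b = [1, -3, 2]. c[0] = 1×1 = 1; c[1] = 1×-3 + -1×1 = -4; c[2] = 1×2 + -1×-3 + 4×1 = 9; c[3] = -1×2 + 4×-3 = -14; c[4] = 4×2 = 8. Result coefficients: [1, -4, 9, -14, 8] → 1 - 4x + 9x^2 - 14x^3 + 8x^4

1 - 4x + 9x^2 - 14x^3 + 8x^4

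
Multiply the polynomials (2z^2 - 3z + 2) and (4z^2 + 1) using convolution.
Ascending coefficients: a = [2, -3, 2], b = [1, 0, 4]. c[0] = 2×1 = 2; c[1] = 2×0 + -3×1 = -3; c[2] = 2×4 + -3×0 + 2×1 = 10; c[3] = -3×4 + 2×0 = -12; c[4] = 2×4 = 8. Result coefficients: [2, -3, 10, -12, 8] → 8z^4 - 12z^3 + 10z^2 - 3z + 2

8z^4 - 12z^3 + 10z^2 - 3z + 2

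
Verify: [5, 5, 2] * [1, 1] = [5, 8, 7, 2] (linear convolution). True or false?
Recompute linear convolution of [5, 5, 2] and [1, 1]: y[0] = 5×1 = 5; y[1] = 5×1 + 5×1 = 10; y[2] = 5×1 + 2×1 = 7; y[3] = 2×1 = 2 → [5, 10, 7, 2]. Compare to given [5, 8, 7, 2]: they differ at index 1: given 8, correct 10, so answer: No

No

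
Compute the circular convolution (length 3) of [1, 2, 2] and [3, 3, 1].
Use y[k] = Σ_j u[j]·v[(k-j) mod 3]. y[0] = 1×3 + 2×1 + 2×3 = 11; y[1] = 1×3 + 2×3 + 2×1 = 11; y[2] = 1×1 + 2×3 + 2×3 = 13. Result: [11, 11, 13]

[11, 11, 13]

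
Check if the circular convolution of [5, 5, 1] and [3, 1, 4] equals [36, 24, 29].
Recompute circular convolution of [5, 5, 1] and [3, 1, 4]: y[0] = 5×3 + 5×4 + 1×1 = 36; y[1] = 5×1 + 5×3 + 1×4 = 24; y[2] = 5×4 + 5×1 + 1×3 = 28 → [36, 24, 28]. Compare to given [36, 24, 29]: they differ at index 2: given 29, correct 28, so answer: No

No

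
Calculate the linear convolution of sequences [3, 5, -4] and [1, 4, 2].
y[0] = 3×1 = 3; y[1] = 3×4 + 5×1 = 17; y[2] = 3×2 + 5×4 + -4×1 = 22; y[3] = 5×2 + -4×4 = -6; y[4] = -4×2 = -8

[3, 17, 22, -6, -8]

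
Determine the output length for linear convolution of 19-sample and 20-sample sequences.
Linear/full convolution length: m + n - 1 = 19 + 20 - 1 = 38

38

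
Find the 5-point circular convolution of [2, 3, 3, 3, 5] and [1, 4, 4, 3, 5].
Use y[k] = Σ_j u[j]·v[(k-j) mod 5]. y[0] = 2×1 + 3×5 + 3×3 + 3×4 + 5×4 = 58; y[1] = 2×4 + 3×1 + 3×5 + 3×3 + 5×4 = 55; y[2] = 2×4 + 3×4 + 3×1 + 3×5 + 5×3 = 53; y[3] = 2×3 + 3×4 + 3×4 + 3×1 + 5×5 = 58; y[4] = 2×5 + 3×3 + 3×4 + 3×4 + 5×1 = 48. Result: [58, 55, 53, 58, 48]

[58, 55, 53, 58, 48]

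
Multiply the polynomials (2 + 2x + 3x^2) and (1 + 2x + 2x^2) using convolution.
Ascending coefficients: a = [2, 2, 3], b = [1, 2, 2]. c[0] = 2×1 = 2; c[1] = 2×2 + 2×1 = 6; c[2] = 2×2 + 2×2 + 3×1 = 11; c[3] = 2×2 + 3×2 = 10; c[4] = 3×2 = 6. Result coefficients: [2, 6, 11, 10, 6] → 2 + 6x + 11x^2 + 10x^3 + 6x^4

2 + 6x + 11x^2 + 10x^3 + 6x^4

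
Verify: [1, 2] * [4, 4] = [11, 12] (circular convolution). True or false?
Recompute circular convolution of [1, 2] and [4, 4]: y[0] = 1×4 + 2×4 = 12; y[1] = 1×4 + 2×4 = 12 → [12, 12]. Compare to given [11, 12]: they differ at index 0: given 11, correct 12, so answer: No

No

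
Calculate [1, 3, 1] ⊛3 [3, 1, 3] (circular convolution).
Use y[k] = Σ_j a[j]·b[(k-j) mod 3]. y[0] = 1×3 + 3×3 + 1×1 = 13; y[1] = 1×1 + 3×3 + 1×3 = 13; y[2] = 1×3 + 3×1 + 1×3 = 9. Result: [13, 13, 9]

[13, 13, 9]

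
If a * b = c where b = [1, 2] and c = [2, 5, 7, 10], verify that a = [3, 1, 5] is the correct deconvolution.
Forward-compute [3, 1, 5] * [1, 2]: c[0] = 3×1 = 3; c[1] = 3×2 + 1×1 = 7; c[2] = 1×2 + 5×1 = 7; c[3] = 5×2 = 10 → [3, 7, 7, 10]. Does not match given c = [2, 5, 7, 10].

Not verified. [3, 1, 5] * [1, 2] = [3, 7, 7, 10], which differs from [2, 5, 7, 10] at index 0.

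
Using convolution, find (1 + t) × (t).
Ascending coefficients: a = [1, 1], b = [0, 1]. c[0] = 1×0 = 0; c[1] = 1×1 + 1×0 = 1; c[2] = 1×1 = 1. Result coefficients: [0, 1, 1] → t + t^2

t + t^2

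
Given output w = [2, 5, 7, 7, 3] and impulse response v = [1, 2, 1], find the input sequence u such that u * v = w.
Deconvolve w=[2, 5, 7, 7, 3] by v=[1, 2, 1]. Since v[0]=1, solve forward: u[0] = w[0] / 1 = 2; u[1] = (w[1] - 2×2) / 1 = 1; u[2] = (w[2] - 1×2 - 2×1) / 1 = 3. So u = [2, 1, 3]. Check by forward convolution: w[0] = 2×1 = 2; w[1] = 2×2 + 1×1 = 5; w[2] = 2×1 + 1×2 + 3×1 = 7; w[3] = 1×1 + 3×2 = 7; w[4] = 3×1 = 3

[2, 1, 3]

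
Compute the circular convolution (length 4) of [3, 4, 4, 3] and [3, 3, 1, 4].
Use y[k] = Σ_j s[j]·t[(k-j) mod 4]. y[0] = 3×3 + 4×4 + 4×1 + 3×3 = 38; y[1] = 3×3 + 4×3 + 4×4 + 3×1 = 40; y[2] = 3×1 + 4×3 + 4×3 + 3×4 = 39; y[3] = 3×4 + 4×1 + 4×3 + 3×3 = 37. Result: [38, 40, 39, 37]

[38, 40, 39, 37]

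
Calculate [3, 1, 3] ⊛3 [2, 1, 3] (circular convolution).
Use y[k] = Σ_j a[j]·b[(k-j) mod 3]. y[0] = 3×2 + 1×3 + 3×1 = 12; y[1] = 3×1 + 1×2 + 3×3 = 14; y[2] = 3×3 + 1×1 + 3×2 = 16. Result: [12, 14, 16]

[12, 14, 16]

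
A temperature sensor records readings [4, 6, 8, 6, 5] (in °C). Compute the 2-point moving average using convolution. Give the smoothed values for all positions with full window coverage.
2-point moving average kernel = [1, 1]. Apply in 'valid' mode (full window coverage): avg[0] = (4 + 6) / 2 = 5.0; avg[1] = (6 + 8) / 2 = 7.0; avg[2] = (8 + 6) / 2 = 7.0; avg[3] = (6 + 5) / 2 = 5.5. Smoothed values: [5.0, 7.0, 7.0, 5.5]

[5.0, 7.0, 7.0, 5.5]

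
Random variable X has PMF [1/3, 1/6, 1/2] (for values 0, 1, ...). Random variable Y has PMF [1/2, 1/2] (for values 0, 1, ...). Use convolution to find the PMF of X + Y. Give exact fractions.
P(X+Y=k) = Σ_i P(X=i)·P(Y=k-i) — a convolution of [1/3, 1/6, 1/2] and [1/2, 1/2]. P(X+Y=0) = (1/3)×(1/2) = 1/6; P(X+Y=1) = (1/3)×(1/2) + (1/6)×(1/2) = 1/6 + 1/12 = 1/4; P(X+Y=2) = (1/6)×(1/2) + (1/2)×(1/2) = 1/12 + 1/4 = 1/3; P(X+Y=3) = (1/2)×(1/2) = 1/4. PMF: [1/6, 1/4, 1/3, 1/4] (sums to 1 ✓)

[1/6, 1/4, 1/3, 1/4]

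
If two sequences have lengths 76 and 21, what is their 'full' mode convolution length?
Linear/full convolution length: m + n - 1 = 76 + 21 - 1 = 96

96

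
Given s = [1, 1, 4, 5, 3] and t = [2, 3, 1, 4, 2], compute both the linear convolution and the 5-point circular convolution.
Linear: y_lin[0] = 1×2 = 2; y_lin[1] = 1×3 + 1×2 = 5; y_lin[2] = 1×1 + 1×3 + 4×2 = 12; y_lin[3] = 1×4 + 1×1 + 4×3 + 5×2 = 27; y_lin[4] = 1×2 + 1×4 + 4×1 + 5×3 + 3×2 = 31; y_lin[5] = 1×2 + 4×4 + 5×1 + 3×3 = 32; y_lin[6] = 4×2 + 5×4 + 3×1 = 31; y_lin[7] = 5×2 + 3×4 = 22; y_lin[8] = 3×2 = 6 → [2, 5, 12, 27, 31, 32, 31, 22, 6]. Circular (length 5): y[0] = 1×2 + 1×2 + 4×4 + 5×1 + 3×3 = 34; y[1] = 1×3 + 1×2 + 4×2 + 5×4 + 3×1 = 36; y[2] = 1×1 + 1×3 + 4×2 + 5×2 + 3×4 = 34; y[3] = 1×4 + 1×1 + 4×3 + 5×2 + 3×2 = 33; y[4] = 1×2 + 1×4 + 4×1 + 5×3 + 3×2 = 31 → [34, 36, 34, 33, 31]

Linear: [2, 5, 12, 27, 31, 32, 31, 22, 6], Circular: [34, 36, 34, 33, 31]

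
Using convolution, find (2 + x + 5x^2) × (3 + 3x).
Ascending coefficients: a = [2, 1, 5], b = [3, 3]. c[0] = 2×3 = 6; c[1] = 2×3 + 1×3 = 9; c[2] = 1×3 + 5×3 = 18; c[3] = 5×3 = 15. Result coefficients: [6, 9, 18, 15] → 6 + 9x + 18x^2 + 15x^3

6 + 9x + 18x^2 + 15x^3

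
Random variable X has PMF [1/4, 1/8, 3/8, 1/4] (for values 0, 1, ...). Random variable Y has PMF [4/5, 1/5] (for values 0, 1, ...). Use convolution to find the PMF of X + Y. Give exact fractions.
P(X+Y=k) = Σ_i P(X=i)·P(Y=k-i) — a convolution of [1/4, 1/8, 3/8, 1/4] and [4/5, 1/5]. P(X+Y=0) = (1/4)×(4/5) = 1/5; P(X+Y=1) = (1/4)×(1/5) + (1/8)×(4/5) = 1/20 + 1/10 = 3/20; P(X+Y=2) = (1/8)×(1/5) + (3/8)×(4/5) = 1/40 + 3/10 = 13/40; P(X+Y=3) = (3/8)×(1/5) + (1/4)×(4/5) = 3/40 + 1/5 = 11/40; P(X+Y=4) = (1/4)×(1/5) = 1/20. PMF: [1/5, 3/20, 13/40, 11/40, 1/20] (sums to 1 ✓)

[1/5, 3/20, 13/40, 11/40, 1/20]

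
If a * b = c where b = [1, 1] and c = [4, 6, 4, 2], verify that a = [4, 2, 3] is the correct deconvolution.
Forward-compute [4, 2, 3] * [1, 1]: c[0] = 4×1 = 4; c[1] = 4×1 + 2×1 = 6; c[2] = 2×1 + 3×1 = 5; c[3] = 3×1 = 3 → [4, 6, 5, 3]. Does not match given c = [4, 6, 4, 2].

Not verified. [4, 2, 3] * [1, 1] = [4, 6, 5, 3], which differs from [4, 6, 4, 2] at index 2.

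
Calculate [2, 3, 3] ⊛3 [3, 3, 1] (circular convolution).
Use y[k] = Σ_j u[j]·v[(k-j) mod 3]. y[0] = 2×3 + 3×1 + 3×3 = 18; y[1] = 2×3 + 3×3 + 3×1 = 18; y[2] = 2×1 + 3×3 + 3×3 = 20. Result: [18, 18, 20]

[18, 18, 20]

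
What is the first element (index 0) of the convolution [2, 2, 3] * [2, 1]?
Use y[k] = Σ_i a[i]·b[k-i] at k=0. y[0] = 2×2 = 4

4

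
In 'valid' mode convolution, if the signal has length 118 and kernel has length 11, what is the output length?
'Valid' mode counts only positions where the kernel fully overlaps the signal: m - n + 1 = 118 - 11 + 1 = 108

108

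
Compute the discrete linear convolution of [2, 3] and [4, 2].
y[0] = 2×4 = 8; y[1] = 2×2 + 3×4 = 16; y[2] = 3×2 = 6

[8, 16, 6]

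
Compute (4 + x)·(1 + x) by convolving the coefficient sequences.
Ascending coefficients: a = [4, 1], b = [1, 1]. c[0] = 4×1 = 4; c[1] = 4×1 + 1×1 = 5; c[2] = 1×1 = 1. Result coefficients: [4, 5, 1] → 4 + 5x + x^2

4 + 5x + x^2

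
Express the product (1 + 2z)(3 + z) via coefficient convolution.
Ascending coefficients: a = [1, 2], b = [3, 1]. c[0] = 1×3 = 3; c[1] = 1×1 + 2×3 = 7; c[2] = 2×1 = 2. Result coefficients: [3, 7, 2] → 3 + 7z + 2z^2

3 + 7z + 2z^2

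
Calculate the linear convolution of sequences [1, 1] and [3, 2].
y[0] = 1×3 = 3; y[1] = 1×2 + 1×3 = 5; y[2] = 1×2 = 2

[3, 5, 2]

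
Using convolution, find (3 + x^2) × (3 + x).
Ascending coefficients: a = [3, 0, 1], b = [3, 1]. c[0] = 3×3 = 9; c[1] = 3×1 + 0×3 = 3; c[2] = 0×1 + 1×3 = 3; c[3] = 1×1 = 1. Result coefficients: [9, 3, 3, 1] → 9 + 3x + 3x^2 + x^3

9 + 3x + 3x^2 + x^3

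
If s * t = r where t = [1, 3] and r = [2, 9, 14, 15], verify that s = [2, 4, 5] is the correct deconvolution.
Forward-compute [2, 4, 5] * [1, 3]: r[0] = 2×1 = 2; r[1] = 2×3 + 4×1 = 10; r[2] = 4×3 + 5×1 = 17; r[3] = 5×3 = 15 → [2, 10, 17, 15]. Does not match given r = [2, 9, 14, 15].

Not verified. [2, 4, 5] * [1, 3] = [2, 10, 17, 15], which differs from [2, 9, 14, 15] at index 1.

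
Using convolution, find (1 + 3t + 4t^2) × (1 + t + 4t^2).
Ascending coefficients: a = [1, 3, 4], b = [1, 1, 4]. c[0] = 1×1 = 1; c[1] = 1×1 + 3×1 = 4; c[2] = 1×4 + 3×1 + 4×1 = 11; c[3] = 3×4 + 4×1 = 16; c[4] = 4×4 = 16. Result coefficients: [1, 4, 11, 16, 16] → 1 + 4t + 11t^2 + 16t^3 + 16t^4

1 + 4t + 11t^2 + 16t^3 + 16t^4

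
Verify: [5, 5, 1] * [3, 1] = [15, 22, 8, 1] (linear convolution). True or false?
Recompute linear convolution of [5, 5, 1] and [3, 1]: y[0] = 5×3 = 15; y[1] = 5×1 + 5×3 = 20; y[2] = 5×1 + 1×3 = 8; y[3] = 1×1 = 1 → [15, 20, 8, 1]. Compare to given [15, 22, 8, 1]: they differ at index 1: given 22, correct 20, so answer: No

No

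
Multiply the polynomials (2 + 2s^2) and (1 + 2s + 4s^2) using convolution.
Ascending coefficients: a = [2, 0, 2], b = [1, 2, 4]. c[0] = 2×1 = 2; c[1] = 2×2 + 0×1 = 4; c[2] = 2×4 + 0×2 + 2×1 = 10; c[3] = 0×4 + 2×2 = 4; c[4] = 2×4 = 8. Result coefficients: [2, 4, 10, 4, 8] → 2 + 4s + 10s^2 + 4s^3 + 8s^4

2 + 4s + 10s^2 + 4s^3 + 8s^4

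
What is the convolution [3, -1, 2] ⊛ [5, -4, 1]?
y[0] = 3×5 = 15; y[1] = 3×-4 + -1×5 = -17; y[2] = 3×1 + -1×-4 + 2×5 = 17; y[3] = -1×1 + 2×-4 = -9; y[4] = 2×1 = 2

[15, -17, 17, -9, 2]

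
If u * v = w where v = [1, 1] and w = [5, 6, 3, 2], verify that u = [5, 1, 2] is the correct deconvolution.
Forward-compute [5, 1, 2] * [1, 1]: w[0] = 5×1 = 5; w[1] = 5×1 + 1×1 = 6; w[2] = 1×1 + 2×1 = 3; w[3] = 2×1 = 2 → [5, 6, 3, 2]. Matches given w = [5, 6, 3, 2], so verified.

Verified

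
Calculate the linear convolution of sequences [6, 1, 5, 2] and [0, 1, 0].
y[0] = 6×0 = 0; y[1] = 6×1 + 1×0 = 6; y[2] = 6×0 + 1×1 + 5×0 = 1; y[3] = 1×0 + 5×1 + 2×0 = 5; y[4] = 5×0 + 2×1 = 2; y[5] = 2×0 = 0

[0, 6, 1, 5, 2, 0]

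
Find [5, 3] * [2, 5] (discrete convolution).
y[0] = 5×2 = 10; y[1] = 5×5 + 3×2 = 31; y[2] = 3×5 = 15

[10, 31, 15]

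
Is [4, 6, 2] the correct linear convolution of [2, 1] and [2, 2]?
Recompute linear convolution of [2, 1] and [2, 2]: y[0] = 2×2 = 4; y[1] = 2×2 + 1×2 = 6; y[2] = 1×2 = 2 → [4, 6, 2]. Given [4, 6, 2] matches, so answer: Yes

Yes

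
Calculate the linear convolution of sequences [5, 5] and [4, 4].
y[0] = 5×4 = 20; y[1] = 5×4 + 5×4 = 40; y[2] = 5×4 = 20

[20, 40, 20]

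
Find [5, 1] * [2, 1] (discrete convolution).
y[0] = 5×2 = 10; y[1] = 5×1 + 1×2 = 7; y[2] = 1×1 = 1

[10, 7, 1]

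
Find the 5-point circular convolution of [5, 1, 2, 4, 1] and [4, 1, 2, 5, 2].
Use y[k] = Σ_j a[j]·b[(k-j) mod 5]. y[0] = 5×4 + 1×2 + 2×5 + 4×2 + 1×1 = 41; y[1] = 5×1 + 1×4 + 2×2 + 4×5 + 1×2 = 35; y[2] = 5×2 + 1×1 + 2×4 + 4×2 + 1×5 = 32; y[3] = 5×5 + 1×2 + 2×1 + 4×4 + 1×2 = 47; y[4] = 5×2 + 1×5 + 2×2 + 4×1 + 1×4 = 27. Result: [41, 35, 32, 47, 27]

[41, 35, 32, 47, 27]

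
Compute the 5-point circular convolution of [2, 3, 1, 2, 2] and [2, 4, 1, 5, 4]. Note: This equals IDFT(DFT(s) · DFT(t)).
Either evaluate y[k] = Σ_j s[j]·t[(k-j) mod 5] directly, or use IDFT(DFT(s) · DFT(t)). y[0] = 2×2 + 3×4 + 1×5 + 2×1 + 2×4 = 31; y[1] = 2×4 + 3×2 + 1×4 + 2×5 + 2×1 = 30; y[2] = 2×1 + 3×4 + 1×2 + 2×4 + 2×5 = 34; y[3] = 2×5 + 3×1 + 1×4 + 2×2 + 2×4 = 29; y[4] = 2×4 + 3×5 + 1×1 + 2×4 + 2×2 = 36. Result: [31, 30, 34, 29, 36]

[31, 30, 34, 29, 36]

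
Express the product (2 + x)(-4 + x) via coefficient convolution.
Ascending coefficients: a = [2, 1], b = [-4, 1]. c[0] = 2×-4 = -8; c[1] = 2×1 + 1×-4 = -2; c[2] = 1×1 = 1. Result coefficients: [-8, -2, 1] → -8 - 2x + x^2

-8 - 2x + x^2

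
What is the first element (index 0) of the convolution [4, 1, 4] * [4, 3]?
Use y[k] = Σ_i a[i]·b[k-i] at k=0. y[0] = 4×4 = 16

16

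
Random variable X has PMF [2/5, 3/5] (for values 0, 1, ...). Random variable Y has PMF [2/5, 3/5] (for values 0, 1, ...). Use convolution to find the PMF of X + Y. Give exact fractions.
P(X+Y=k) = Σ_i P(X=i)·P(Y=k-i) — a convolution of [2/5, 3/5] and [2/5, 3/5]. P(X+Y=0) = (2/5)×(2/5) = 4/25; P(X+Y=1) = (2/5)×(3/5) + (3/5)×(2/5) = 6/25 + 6/25 = 12/25; P(X+Y=2) = (3/5)×(3/5) = 9/25. PMF: [4/25, 12/25, 9/25] (sums to 1 ✓)

[4/25, 12/25, 9/25]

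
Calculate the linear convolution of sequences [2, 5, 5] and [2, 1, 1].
y[0] = 2×2 = 4; y[1] = 2×1 + 5×2 = 12; y[2] = 2×1 + 5×1 + 5×2 = 17; y[3] = 5×1 + 5×1 = 10; y[4] = 5×1 = 5

[4, 12, 17, 10, 5]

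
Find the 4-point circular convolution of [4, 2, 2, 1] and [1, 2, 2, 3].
Use y[k] = Σ_j a[j]·b[(k-j) mod 4]. y[0] = 4×1 + 2×3 + 2×2 + 1×2 = 16; y[1] = 4×2 + 2×1 + 2×3 + 1×2 = 18; y[2] = 4×2 + 2×2 + 2×1 + 1×3 = 17; y[3] = 4×3 + 2×2 + 2×2 + 1×1 = 21. Result: [16, 18, 17, 21]

[16, 18, 17, 21]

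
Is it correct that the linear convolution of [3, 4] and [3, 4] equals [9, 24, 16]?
Recompute linear convolution of [3, 4] and [3, 4]: y[0] = 3×3 = 9; y[1] = 3×4 + 4×3 = 24; y[2] = 4×4 = 16 → [9, 24, 16]. Given [9, 24, 16] matches, so answer: Yes

Yes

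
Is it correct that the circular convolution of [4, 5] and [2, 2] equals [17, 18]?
Recompute circular convolution of [4, 5] and [2, 2]: y[0] = 4×2 + 5×2 = 18; y[1] = 4×2 + 5×2 = 18 → [18, 18]. Compare to given [17, 18]: they differ at index 0: given 17, correct 18, so answer: No

No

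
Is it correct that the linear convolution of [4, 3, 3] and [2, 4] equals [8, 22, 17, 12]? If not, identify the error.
Recompute linear convolution of [4, 3, 3] and [2, 4]: y[0] = 4×2 = 8; y[1] = 4×4 + 3×2 = 22; y[2] = 3×4 + 3×2 = 18; y[3] = 3×4 = 12 → [8, 22, 18, 12]. Compare to given [8, 22, 17, 12]: they differ at index 2: given 17, correct 18, so answer: No

No. Error at index 2: given 17, correct 18.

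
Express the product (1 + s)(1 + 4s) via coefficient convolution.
Ascending coefficients: a = [1, 1], b = [1, 4]. c[0] = 1×1 = 1; c[1] = 1×4 + 1×1 = 5; c[2] = 1×4 = 4. Result coefficients: [1, 5, 4] → 1 + 5s + 4s^2

1 + 5s + 4s^2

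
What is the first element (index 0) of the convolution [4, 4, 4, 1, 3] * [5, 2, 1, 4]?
Use y[k] = Σ_i a[i]·b[k-i] at k=0. y[0] = 4×5 = 20

20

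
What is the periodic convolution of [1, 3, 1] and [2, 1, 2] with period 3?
Use y[k] = Σ_j u[j]·v[(k-j) mod 3]. y[0] = 1×2 + 3×2 + 1×1 = 9; y[1] = 1×1 + 3×2 + 1×2 = 9; y[2] = 1×2 + 3×1 + 1×2 = 7. Result: [9, 9, 7]

[9, 9, 7]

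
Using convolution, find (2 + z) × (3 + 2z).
Ascending coefficients: a = [2, 1], b = [3, 2]. c[0] = 2×3 = 6; c[1] = 2×2 + 1×3 = 7; c[2] = 1×2 = 2. Result coefficients: [6, 7, 2] → 6 + 7z + 2z^2

6 + 7z + 2z^2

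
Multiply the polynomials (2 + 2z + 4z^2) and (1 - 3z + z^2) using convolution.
Ascending coefficients: a = [2, 2, 4], b = [1, -3, 1]. c[0] = 2×1 = 2; c[1] = 2×-3 + 2×1 = -4; c[2] = 2×1 + 2×-3 + 4×1 = 0; c[3] = 2×1 + 4×-3 = -10; c[4] = 4×1 = 4. Result coefficients: [2, -4, 0, -10, 4] → 2 - 4z - 10z^3 + 4z^4

2 - 4z - 10z^3 + 4z^4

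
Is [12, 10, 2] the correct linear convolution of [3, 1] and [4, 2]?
Recompute linear convolution of [3, 1] and [4, 2]: y[0] = 3×4 = 12; y[1] = 3×2 + 1×4 = 10; y[2] = 1×2 = 2 → [12, 10, 2]. Given [12, 10, 2] matches, so answer: Yes

Yes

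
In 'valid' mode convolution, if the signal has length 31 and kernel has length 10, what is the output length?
'Valid' mode counts only positions where the kernel fully overlaps the signal: m - n + 1 = 31 - 10 + 1 = 22

22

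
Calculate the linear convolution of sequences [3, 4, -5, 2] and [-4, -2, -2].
y[0] = 3×-4 = -12; y[1] = 3×-2 + 4×-4 = -22; y[2] = 3×-2 + 4×-2 + -5×-4 = 6; y[3] = 4×-2 + -5×-2 + 2×-4 = -6; y[4] = -5×-2 + 2×-2 = 6; y[5] = 2×-2 = -4

[-12, -22, 6, -6, 6, -4]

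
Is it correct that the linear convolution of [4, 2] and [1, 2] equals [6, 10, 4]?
Recompute linear convolution of [4, 2] and [1, 2]: y[0] = 4×1 = 4; y[1] = 4×2 + 2×1 = 10; y[2] = 2×2 = 4 → [4, 10, 4]. Compare to given [6, 10, 4]: they differ at index 0: given 6, correct 4, so answer: No

No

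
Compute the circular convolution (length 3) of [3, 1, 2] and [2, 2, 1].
Use y[k] = Σ_j u[j]·v[(k-j) mod 3]. y[0] = 3×2 + 1×1 + 2×2 = 11; y[1] = 3×2 + 1×2 + 2×1 = 10; y[2] = 3×1 + 1×2 + 2×2 = 9. Result: [11, 10, 9]

[11, 10, 9]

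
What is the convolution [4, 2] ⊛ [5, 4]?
y[0] = 4×5 = 20; y[1] = 4×4 + 2×5 = 26; y[2] = 2×4 = 8

[20, 26, 8]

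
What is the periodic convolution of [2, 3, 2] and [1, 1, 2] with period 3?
Use y[k] = Σ_j s[j]·t[(k-j) mod 3]. y[0] = 2×1 + 3×2 + 2×1 = 10; y[1] = 2×1 + 3×1 + 2×2 = 9; y[2] = 2×2 + 3×1 + 2×1 = 9. Result: [10, 9, 9]

[10, 9, 9]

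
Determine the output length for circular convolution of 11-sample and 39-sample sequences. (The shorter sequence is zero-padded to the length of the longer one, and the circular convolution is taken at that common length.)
Circular convolution (zero-padding the shorter input) has length max(m, n) = max(11, 39) = 39

39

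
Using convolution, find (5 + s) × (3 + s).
Ascending coefficients: a = [5, 1], b = [3, 1]. c[0] = 5×3 = 15; c[1] = 5×1 + 1×3 = 8; c[2] = 1×1 = 1. Result coefficients: [15, 8, 1] → 15 + 8s + s^2

15 + 8s + s^2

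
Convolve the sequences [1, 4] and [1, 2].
y[0] = 1×1 = 1; y[1] = 1×2 + 4×1 = 6; y[2] = 4×2 = 8

[1, 6, 8]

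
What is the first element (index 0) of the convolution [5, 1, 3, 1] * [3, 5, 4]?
Use y[k] = Σ_i a[i]·b[k-i] at k=0. y[0] = 5×3 = 15

15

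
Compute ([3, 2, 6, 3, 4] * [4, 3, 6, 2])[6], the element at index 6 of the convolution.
Use y[k] = Σ_i a[i]·b[k-i] at k=6. y[6] = 3×2 + 4×6 = 30

30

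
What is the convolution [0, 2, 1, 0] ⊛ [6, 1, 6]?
y[0] = 0×6 = 0; y[1] = 0×1 + 2×6 = 12; y[2] = 0×6 + 2×1 + 1×6 = 8; y[3] = 2×6 + 1×1 + 0×6 = 13; y[4] = 1×6 + 0×1 = 6; y[5] = 0×6 = 0

[0, 12, 8, 13, 6, 0]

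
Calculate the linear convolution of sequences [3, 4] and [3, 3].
y[0] = 3×3 = 9; y[1] = 3×3 + 4×3 = 21; y[2] = 4×3 = 12

[9, 21, 12]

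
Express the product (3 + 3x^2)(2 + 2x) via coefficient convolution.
Ascending coefficients: a = [3, 0, 3], b = [2, 2]. c[0] = 3×2 = 6; c[1] = 3×2 + 0×2 = 6; c[2] = 0×2 + 3×2 = 6; c[3] = 3×2 = 6. Result coefficients: [6, 6, 6, 6] → 6 + 6x + 6x^2 + 6x^3

6 + 6x + 6x^2 + 6x^3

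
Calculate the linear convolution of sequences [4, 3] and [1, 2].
y[0] = 4×1 = 4; y[1] = 4×2 + 3×1 = 11; y[2] = 3×2 = 6

[4, 11, 6]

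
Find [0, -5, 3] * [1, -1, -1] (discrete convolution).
y[0] = 0×1 = 0; y[1] = 0×-1 + -5×1 = -5; y[2] = 0×-1 + -5×-1 + 3×1 = 8; y[3] = -5×-1 + 3×-1 = 2; y[4] = 3×-1 = -3

[0, -5, 8, 2, -3]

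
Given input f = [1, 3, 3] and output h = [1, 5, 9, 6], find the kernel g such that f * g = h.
Output length 4 = len(f) + len(g) - 1 ⇒ len(g) = 2. Solve g forward using g[k] = (h[k] - Σ_{i≥1} f[i]·g[k-i]) / f[0]: g[0] = h[0] / f[0] = 1 / 1 = 1; g[1] = (h[1] - 3×1) / f[0] = (5 - 3×1) / 1 = 2. So g = [1, 2]. Forward-check [1, 3, 3] * [1, 2]: h[0] = 1×1 = 1; h[1] = 1×2 + 3×1 = 5; h[2] = 3×2 + 3×1 = 9; h[3] = 3×2 = 6 → [1, 5, 9, 6] ✓

[1, 2]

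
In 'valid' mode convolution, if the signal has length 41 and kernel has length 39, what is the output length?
'Valid' mode counts only positions where the kernel fully overlaps the signal: m - n + 1 = 41 - 39 + 1 = 3

3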